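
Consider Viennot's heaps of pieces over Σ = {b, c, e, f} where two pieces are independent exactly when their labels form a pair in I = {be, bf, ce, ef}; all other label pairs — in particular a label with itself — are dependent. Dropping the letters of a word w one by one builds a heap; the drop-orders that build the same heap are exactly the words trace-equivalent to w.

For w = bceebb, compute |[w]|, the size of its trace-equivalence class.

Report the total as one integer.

drop 0:b onto floor
drop 1:c onto {0:b}
drop 2:e onto floor
drop 3:e onto {2:e}
drop 4:b onto {1:c}
drop 5:b onto {4:b}
ground layer = {0:b, 2:e}
drop-orders for the pieces not yet dropped (sum over which currently-grounded one goes next):
  1 to go: {3} 1  {5} 1
  2 to go: {2,3} 1  {3,5} 2  {4,5} 1
  3 to go: {1,4,5} 1  {2,3,5} 3  {3,4,5} 3
  4 to go: {0,1,4,5} 1  {1,3,4,5} 4  {2,3,4,5} 6
  if 0:b drops first: 10 orders
  if 2:e drops first: 5 orders
heap linearizations: 15

15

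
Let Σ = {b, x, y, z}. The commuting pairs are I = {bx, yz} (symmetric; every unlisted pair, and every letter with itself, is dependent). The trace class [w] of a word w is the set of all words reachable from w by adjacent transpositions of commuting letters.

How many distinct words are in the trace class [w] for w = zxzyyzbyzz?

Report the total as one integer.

18

drop 0:z onto floor
drop 1:x onto {0:z}
drop 2:z onto {1:x}
drop 3:y onto {1:x}
drop 4:y onto {3:y}
drop 5:z onto {2:z}
drop 6:b onto {4:y, 5:z}
drop 7:y onto {6:b}
drop 8:z onto {6:b}
drop 9:z onto {8:z}
ground layer = {0:z}
drop-orders for the pieces not yet dropped (sum over which currently-grounded one goes next):
  1 to go: {7} 1  {9} 1
  2 to go: {7,9} 2  {8,9} 1
  3 to go: {7,8,9} 3
  4 to go: {6,7,8,9} 3
  5 to go: {4,6,7,8,9} 3  {5,6,7,8,9} 3
  6 to go: {2,5,6,7,8,9} 3  {3,4,6,7,8,9} 3  {4,5,6,7,8,9} 6
  7 to go: {2,4,5,6,7,8,9} 9  {3,4,5,6,7,8,9} 9
  8 to go: {2,3,4,5,6,7,8,9} 18
  if 0:z drops first: 18 orders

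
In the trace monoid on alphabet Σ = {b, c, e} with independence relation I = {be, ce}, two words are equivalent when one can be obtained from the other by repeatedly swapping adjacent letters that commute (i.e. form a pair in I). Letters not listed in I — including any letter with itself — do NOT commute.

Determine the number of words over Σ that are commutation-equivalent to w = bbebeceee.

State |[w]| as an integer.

drop 0:b onto floor
drop 1:b onto {0:b}
drop 2:e onto floor
drop 3:b onto {1:b}
drop 4:e onto {2:e}
drop 5:c onto {3:b}
drop 6:e onto {4:e}
drop 7:e onto {6:e}
drop 8:e onto {7:e}
ground layer = {0:b, 2:e}
drop-orders for the pieces not yet dropped (sum over which currently-grounded one goes next):
  1 to go: {5} 1  {8} 1
  2 to go: {3,5} 1  {5,8} 2  {7,8} 1
  3 to go: {1,3,5} 1  {3,5,8} 3  {5,7,8} 3  {6,7,8} 1
  4 to go: {0,1,3,5} 1  {1,3,5,8} 4  {3,5,7,8} 6  {4,6,7,8} 1  {5,6,7,8} 4
  5 to go: {0,1,3,5,8} 5  {1,3,5,7,8} 10  {2,4,6,7,8} 1  {3,5,6,7,8} 10  {4,5,6,7,8} 5
  6 to go: {0,1,3,5,7,8} 15  {1,3,5,6,7,8} 20  {2,4,5,6,7,8} 6  {3,4,5,6,7,8} 15
  7 to go: {0,1,3,5,6,7,8} 35  {1,3,4,5,6,7,8} 35  {2,3,4,5,6,7,8} 21
  if 0:b drops first: 56 orders
  if 2:e drops first: 70 orders
heap linearizations: 126

126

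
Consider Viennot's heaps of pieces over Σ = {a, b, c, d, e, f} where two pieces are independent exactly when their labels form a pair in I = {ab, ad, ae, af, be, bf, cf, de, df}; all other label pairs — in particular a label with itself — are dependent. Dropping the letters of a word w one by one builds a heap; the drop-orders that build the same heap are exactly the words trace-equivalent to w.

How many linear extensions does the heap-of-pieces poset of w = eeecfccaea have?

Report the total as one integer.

0(e) covers ∅
1(e) covers 0:e
2(e) covers 1:e
3(c) covers 2:e
4(f) covers 2:e
5(c) covers 3:c
6(c) covers 5:c
7(a) covers 6:c
8(e) covers 4:f, 6:c
9(a) covers 7:a
floor of heap: 0:e
completions by unplaced set U, small U first (add the entries for U minus each lowest piece of U):
  |U|=1: {8}:1  {9}:1
  |U|=2: {4,8}:1  {7,9}:1  {8,9}:2
  |U|=3: {4,8,9}:3  {7,8,9}:3
  |U|=4: {4,7,8,9}:6  {6,7,8,9}:3
  |U|=5: {4,6,7,8,9}:9  {5,6,7,8,9}:3
  |U|=6: {3,5,6,7,8,9}:3  {4,5,6,7,8,9}:12
  |U|=7: {3,4,5,6,7,8,9}:15
  |U|=8: {2,3,4,5,6,7,8,9}:15
  start at 0(e): 15

15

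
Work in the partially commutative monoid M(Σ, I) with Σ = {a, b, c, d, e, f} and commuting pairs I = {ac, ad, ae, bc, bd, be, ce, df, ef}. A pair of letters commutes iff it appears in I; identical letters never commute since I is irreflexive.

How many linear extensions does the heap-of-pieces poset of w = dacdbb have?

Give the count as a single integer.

20

drop 0:d onto floor
drop 1:a onto floor
drop 2:c onto {0:d}
drop 3:d onto {2:c}
drop 4:b onto {1:a}
drop 5:b onto {4:b}
ground layer = {0:d, 1:a}
drop-orders for the pieces not yet dropped (sum over which currently-grounded one goes next):
  1 to go: {3} 1  {5} 1
  2 to go: {2,3} 1  {3,5} 2  {4,5} 1
  3 to go: {0,2,3} 1  {1,4,5} 1  {2,3,5} 3  {3,4,5} 3
  4 to go: {0,2,3,5} 4  {1,3,4,5} 4  {2,3,4,5} 6
  if 0:d drops first: 10 orders
  if 1:a drops first: 10 orders
heap linearizations: 20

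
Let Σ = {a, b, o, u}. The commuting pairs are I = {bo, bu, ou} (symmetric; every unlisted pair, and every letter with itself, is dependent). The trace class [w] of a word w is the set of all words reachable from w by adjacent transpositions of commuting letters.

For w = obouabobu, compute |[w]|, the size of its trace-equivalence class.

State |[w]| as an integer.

#0=o has no predecessor
#1=b has no predecessor
#2=o depends on [0:o]
#3=u has no predecessor
#4=a depends on [1:b, 2:o, 3:u]
#5=b depends on [4:a]
#6=o depends on [4:a]
#7=b depends on [5:b]
#8=u depends on [4:a]
sources: [0:o, 1:b, 3:u]
N(rest) = Σ N(rest − s) over sources s of rest; N(one piece) = 1:
  size 1 → [6]=1  [7]=1  [8]=1
  size 2 → [5,7]=1  [6,7]=2  [6,8]=2  [7,8]=2
  size 3 → [5,6,7]=3  [5,7,8]=3  [6,7,8]=6
  size 4 → [5,6,7,8]=12
  size 5 → [4,5,6,7,8]=12
  size 6 → [1,4,5,6,7,8]=12  [2,4,5,6,7,8]=12  [3,4,5,6,7,8]=12
  size 7 → [0,2,4,5,6,7,8]=12  [1,2,4,5,6,7,8]=24  [1,3,4,5,6,7,8]=24  [2,3,4,5,6,7,8]=24
  first=0(o) contributes 72
  first=1(b) contributes 36
  first=3(u) contributes 36
|[w]| = 144

144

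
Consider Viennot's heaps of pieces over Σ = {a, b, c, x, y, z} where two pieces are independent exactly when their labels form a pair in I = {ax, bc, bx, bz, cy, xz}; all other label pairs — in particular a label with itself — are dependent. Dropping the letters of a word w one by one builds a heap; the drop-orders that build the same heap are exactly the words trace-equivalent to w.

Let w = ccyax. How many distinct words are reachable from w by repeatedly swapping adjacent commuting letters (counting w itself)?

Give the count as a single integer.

drop 0:c onto floor
drop 1:c onto {0:c}
drop 2:y onto floor
drop 3:a onto {1:c, 2:y}
drop 4:x onto {1:c, 2:y}
ground layer = {0:c, 2:y}
drop-orders for the pieces not yet dropped (sum over which currently-grounded one goes next):
  1 to go: {3} 1  {4} 1
  2 to go: {3,4} 2
  3 to go: {1,3,4} 2  {2,3,4} 2
  if 0:c drops first: 4 orders
  if 2:y drops first: 2 orders
heap linearizations: 6

6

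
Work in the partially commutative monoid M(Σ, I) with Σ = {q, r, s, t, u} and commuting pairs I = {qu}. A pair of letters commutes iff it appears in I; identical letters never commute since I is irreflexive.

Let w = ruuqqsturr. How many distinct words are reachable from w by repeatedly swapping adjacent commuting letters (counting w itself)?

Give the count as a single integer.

6

piece 0:r — minimal
piece 1:u rests on {0:r}
piece 2:u rests on {1:u}
piece 3:q rests on {0:r}
piece 4:q rests on {3:q}
piece 5:s rests on {2:u, 4:q}
piece 6:t rests on {5:s}
piece 7:u rests on {6:t}
piece 8:r rests on {7:u}
piece 9:r rests on {8:r}
minimal pieces: {0:r}
ways to finish when only these pieces remain (= sum over removing one remaining piece with nothing left below it):
  1 left: {9}→1
  2 left: {8,9}→1
  3 left: {7,8,9}→1
  4 left: {6,7,8,9}→1
  5 left: {5,6,7,8,9}→1
  6 left: {2,5,6,7,8,9}→1  {4,5,6,7,8,9}→1
  7 left: {1,2,5,6,7,8,9}→1  {2,4,5,6,7,8,9}→2  {3,4,5,6,7,8,9}→1
  8 left: {1,2,4,5,6,7,8,9}→3  {2,3,4,5,6,7,8,9}→3
  placing 0:r first → 6 extensions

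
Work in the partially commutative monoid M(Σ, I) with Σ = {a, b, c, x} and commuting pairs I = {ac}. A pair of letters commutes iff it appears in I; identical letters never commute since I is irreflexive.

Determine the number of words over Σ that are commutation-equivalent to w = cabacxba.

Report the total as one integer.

4

drop 0:c onto floor
drop 1:a onto floor
drop 2:b onto {0:c, 1:a}
drop 3:a onto {2:b}
drop 4:c onto {2:b}
drop 5:x onto {3:a, 4:c}
drop 6:b onto {5:x}
drop 7:a onto {6:b}
ground layer = {0:c, 1:a}
drop-orders for the pieces not yet dropped (sum over which currently-grounded one goes next):
  1 to go: {7} 1
  2 to go: {6,7} 1
  3 to go: {5,6,7} 1
  4 to go: {3,5,6,7} 1  {4,5,6,7} 1
  5 to go: {3,4,5,6,7} 2
  6 to go: {2,3,4,5,6,7} 2
  if 0:c drops first: 2 orders
  if 1:a drops first: 2 orders
heap linearizations: 4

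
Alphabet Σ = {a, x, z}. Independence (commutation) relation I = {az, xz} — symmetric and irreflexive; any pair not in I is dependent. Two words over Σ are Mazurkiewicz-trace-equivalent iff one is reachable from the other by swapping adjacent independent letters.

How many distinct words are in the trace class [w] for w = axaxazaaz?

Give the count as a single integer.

drop 0:a onto floor
drop 1:x onto {0:a}
drop 2:a onto {1:x}
drop 3:x onto {2:a}
drop 4:a onto {3:x}
drop 5:z onto floor
drop 6:a onto {4:a}
drop 7:a onto {6:a}
drop 8:z onto {5:z}
ground layer = {0:a, 5:z}
drop-orders for the pieces not yet dropped (sum over which currently-grounded one goes next):
  1 to go: {7} 1  {8} 1
  2 to go: {5,8} 1  {6,7} 1  {7,8} 2
  3 to go: {4,6,7} 1  {5,7,8} 3  {6,7,8} 3
  4 to go: {3,4,6,7} 1  {4,6,7,8} 4  {5,6,7,8} 6
  5 to go: {2,3,4,6,7} 1  {3,4,6,7,8} 5  {4,5,6,7,8} 10
  6 to go: {1,2,3,4,6,7} 1  {2,3,4,6,7,8} 6  {3,4,5,6,7,8} 15
  7 to go: {0,1,2,3,4,6,7} 1  {1,2,3,4,6,7,8} 7  {2,3,4,5,6,7,8} 21
  if 0:a drops first: 28 orders
  if 5:z drops first: 8 orders
heap linearizations: 36

36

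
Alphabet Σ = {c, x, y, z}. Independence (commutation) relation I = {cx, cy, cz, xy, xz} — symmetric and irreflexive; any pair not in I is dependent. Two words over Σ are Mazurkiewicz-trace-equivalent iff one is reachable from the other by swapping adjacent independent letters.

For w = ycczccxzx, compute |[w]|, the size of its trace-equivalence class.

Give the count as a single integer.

#0=y has no predecessor
#1=c has no predecessor
#2=c depends on [1:c]
#3=z depends on [0:y]
#4=c depends on [2:c]
#5=c depends on [4:c]
#6=x has no predecessor
#7=z depends on [3:z]
#8=x depends on [6:x]
sources: [0:y, 1:c, 6:x]
N(rest) = Σ N(rest − s) over sources s of rest; N(one piece) = 1:
  size 1 → [5]=1  [7]=1  [8]=1
  size 2 → [3,7]=1  [4,5]=1  [5,7]=2  [5,8]=2  [6,8]=1  [7,8]=2
  size 3 → [0,3,7]=1  [2,4,5]=1  [3,5,7]=3  [3,7,8]=3  [4,5,7]=3  [4,5,8]=3  [5,6,8]=3  [5,7,8]=6  [6,7,8]=3
  size 4 → [0,3,5,7]=4  [0,3,7,8]=4  [1,2,4,5]=1  [2,4,5,7]=4  [2,4,5,8]=4  [3,4,5,7]=6  [3,5,7,8]=12  [3,6,7,8]=6  [4,5,6,8]=6  [4,5,7,8]=12  [5,6,7,8]=12
  size 5 → [0,3,4,5,7]=10  [0,3,5,7,8]=20  [0,3,6,7,8]=10  [1,2,4,5,7]=5  [1,2,4,5,8]=5  [2,3,4,5,7]=10  [2,4,5,6,8]=10  [2,4,5,7,8]=20  [3,4,5,7,8]=30  [3,5,6,7,8]=30  [4,5,6,7,8]=30
  size 6 → [0,2,3,4,5,7]=20  [0,3,4,5,7,8]=60  [0,3,5,6,7,8]=60  [1,2,3,4,5,7]=15  [1,2,4,5,6,8]=15  [1,2,4,5,7,8]=30  [2,3,4,5,7,8]=60  [2,4,5,6,7,8]=60  [3,4,5,6,7,8]=90
  size 7 → [0,1,2,3,4,5,7]=35  [0,2,3,4,5,7,8]=140  [0,3,4,5,6,7,8]=210  [1,2,3,4,5,7,8]=105  [1,2,4,5,6,7,8]=105  [2,3,4,5,6,7,8]=210
  first=0(y) contributes 420
  first=1(c) contributes 560
  first=6(x) contributes 280
|[w]| = 1260

1260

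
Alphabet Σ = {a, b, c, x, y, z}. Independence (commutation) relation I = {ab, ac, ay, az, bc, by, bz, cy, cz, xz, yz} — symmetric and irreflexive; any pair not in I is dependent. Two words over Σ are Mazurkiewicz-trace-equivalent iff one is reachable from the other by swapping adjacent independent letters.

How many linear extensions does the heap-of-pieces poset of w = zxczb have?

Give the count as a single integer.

#0=z has no predecessor
#1=x has no predecessor
#2=c depends on [1:x]
#3=z depends on [0:z]
#4=b depends on [1:x]
sources: [0:z, 1:x]
N(rest) = Σ N(rest − s) over sources s of rest; N(one piece) = 1:
  size 1 → [2]=1  [3]=1  [4]=1
  size 2 → [0,3]=1  [2,3]=2  [2,4]=2  [3,4]=2
  size 3 → [0,2,3]=3  [0,3,4]=3  [1,2,4]=2  [2,3,4]=6
  first=0(z) contributes 8
  first=1(x) contributes 12
|[w]| = 20

20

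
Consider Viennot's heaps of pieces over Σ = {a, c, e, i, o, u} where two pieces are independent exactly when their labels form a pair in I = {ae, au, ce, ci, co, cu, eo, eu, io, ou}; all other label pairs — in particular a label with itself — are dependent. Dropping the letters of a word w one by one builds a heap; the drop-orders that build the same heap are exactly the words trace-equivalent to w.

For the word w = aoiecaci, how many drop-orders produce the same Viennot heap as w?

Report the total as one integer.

0(a) covers ∅
1(o) covers 0:a
2(i) covers 0:a
3(e) covers 2:i
4(c) covers 0:a
5(a) covers 1:o, 2:i, 4:c
6(c) covers 5:a
7(i) covers 3:e, 5:a
floor of heap: 0:a
completions by unplaced set U, small U first (add the entries for U minus each lowest piece of U):
  |U|=1: {6}:1  {7}:1
  |U|=2: {3,7}:1  {6,7}:2
  |U|=3: {3,6,7}:3  {5,6,7}:2
  |U|=4: {1,5,6,7}:2  {3,5,6,7}:5  {4,5,6,7}:2
  |U|=5: {1,3,5,6,7}:7  {1,4,5,6,7}:4  {2,3,5,6,7}:5  {3,4,5,6,7}:7
  |U|=6: {1,2,3,5,6,7}:12  {1,3,4,5,6,7}:18  {2,3,4,5,6,7}:12
  start at 0(a): 42

42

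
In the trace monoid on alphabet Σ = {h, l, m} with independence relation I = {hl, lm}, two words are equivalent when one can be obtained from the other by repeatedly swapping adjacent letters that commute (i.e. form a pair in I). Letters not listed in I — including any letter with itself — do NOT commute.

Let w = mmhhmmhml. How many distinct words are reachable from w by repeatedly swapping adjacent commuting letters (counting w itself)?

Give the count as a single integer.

9

0(m) covers ∅
1(m) covers 0:m
2(h) covers 1:m
3(h) covers 2:h
4(m) covers 3:h
5(m) covers 4:m
6(h) covers 5:m
7(m) covers 6:h
8(l) covers ∅
floor of heap: 0:m, 8:l
completions by unplaced set U, small U first (add the entries for U minus each lowest piece of U):
  |U|=1: {7}:1  {8}:1
  |U|=2: {6,7}:1  {7,8}:2
  |U|=3: {5,6,7}:1  {6,7,8}:3
  |U|=4: {4,5,6,7}:1  {5,6,7,8}:4
  |U|=5: {3,4,5,6,7}:1  {4,5,6,7,8}:5
  |U|=6: {2,3,4,5,6,7}:1  {3,4,5,6,7,8}:6
  |U|=7: {1,2,3,4,5,6,7}:1  {2,3,4,5,6,7,8}:7
  start at 0(m): 8
  start at 8(l): 1
sum over floor = 9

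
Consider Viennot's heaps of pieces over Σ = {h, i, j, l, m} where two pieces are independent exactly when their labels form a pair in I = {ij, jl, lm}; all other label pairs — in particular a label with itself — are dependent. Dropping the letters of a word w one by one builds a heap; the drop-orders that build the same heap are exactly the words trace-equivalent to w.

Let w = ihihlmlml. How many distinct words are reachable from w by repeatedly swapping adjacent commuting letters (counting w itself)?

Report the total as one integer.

#0=i has no predecessor
#1=h depends on [0:i]
#2=i depends on [1:h]
#3=h depends on [2:i]
#4=l depends on [3:h]
#5=m depends on [3:h]
#6=l depends on [4:l]
#7=m depends on [5:m]
#8=l depends on [6:l]
sources: [0:i]
N(rest) = Σ N(rest − s) over sources s of rest; N(one piece) = 1:
  size 1 → [7]=1  [8]=1
  size 2 → [5,7]=1  [6,8]=1  [7,8]=2
  size 3 → [4,6,8]=1  [5,7,8]=3  [6,7,8]=3
  size 4 → [4,6,7,8]=4  [5,6,7,8]=6
  size 5 → [4,5,6,7,8]=10
  size 6 → [3,4,5,6,7,8]=10
  size 7 → [2,3,4,5,6,7,8]=10
  first=0(i) contributes 10

10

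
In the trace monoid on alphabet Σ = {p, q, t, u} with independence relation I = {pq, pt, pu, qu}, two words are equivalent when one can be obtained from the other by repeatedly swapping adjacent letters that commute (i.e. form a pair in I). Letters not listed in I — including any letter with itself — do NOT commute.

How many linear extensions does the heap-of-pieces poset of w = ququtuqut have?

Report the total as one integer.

18

0(q) covers ∅
1(u) covers ∅
2(q) covers 0:q
3(u) covers 1:u
4(t) covers 2:q, 3:u
5(u) covers 4:t
6(q) covers 4:t
7(u) covers 5:u
8(t) covers 6:q, 7:u
floor of heap: 0:q, 1:u
completions by unplaced set U, small U first (add the entries for U minus each lowest piece of U):
  |U|=1: {8}:1
  |U|=2: {6,8}:1  {7,8}:1
  |U|=3: {5,7,8}:1  {6,7,8}:2
  |U|=4: {5,6,7,8}:3
  |U|=5: {4,5,6,7,8}:3
  |U|=6: {2,4,5,6,7,8}:3  {3,4,5,6,7,8}:3
  |U|=7: {0,2,4,5,6,7,8}:3  {1,3,4,5,6,7,8}:3  {2,3,4,5,6,7,8}:6
  start at 0(q): 9
  start at 1(u): 9
sum over floor = 18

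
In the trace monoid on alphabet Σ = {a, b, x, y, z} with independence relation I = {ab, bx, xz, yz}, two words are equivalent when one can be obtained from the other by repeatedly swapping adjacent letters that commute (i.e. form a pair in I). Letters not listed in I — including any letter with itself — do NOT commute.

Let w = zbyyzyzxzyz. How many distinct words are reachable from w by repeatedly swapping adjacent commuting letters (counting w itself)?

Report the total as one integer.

126

#0=z has no predecessor
#1=b depends on [0:z]
#2=y depends on [1:b]
#3=y depends on [2:y]
#4=z depends on [1:b]
#5=y depends on [3:y]
#6=z depends on [4:z]
#7=x depends on [5:y]
#8=z depends on [6:z]
#9=y depends on [7:x]
#10=z depends on [8:z]
sources: [0:z]
N(rest) = Σ N(rest − s) over sources s of rest; N(one piece) = 1:
  size 1 → [9]=1  [10]=1
  size 2 → [7,9]=1  [8,10]=1  [9,10]=2
  size 3 → [5,7,9]=1  [6,8,10]=1  [7,9,10]=3  [8,9,10]=3
  size 4 → [3,5,7,9]=1  [4,6,8,10]=1  [5,7,9,10]=4  [6,8,9,10]=4  [7,8,9,10]=6
  size 5 → [2,3,5,7,9]=1  [3,5,7,9,10]=5  [4,6,8,9,10]=5  [5,7,8,9,10]=10  [6,7,8,9,10]=10
  size 6 → [2,3,5,7,9,10]=6  [3,5,7,8,9,10]=15  [4,6,7,8,9,10]=15  [5,6,7,8,9,10]=20
  size 7 → [2,3,5,7,8,9,10]=21  [3,5,6,7,8,9,10]=35  [4,5,6,7,8,9,10]=35
  size 8 → [2,3,5,6,7,8,9,10]=56  [3,4,5,6,7,8,9,10]=70
  size 9 → [2,3,4,5,6,7,8,9,10]=126
  first=0(z) contributes 126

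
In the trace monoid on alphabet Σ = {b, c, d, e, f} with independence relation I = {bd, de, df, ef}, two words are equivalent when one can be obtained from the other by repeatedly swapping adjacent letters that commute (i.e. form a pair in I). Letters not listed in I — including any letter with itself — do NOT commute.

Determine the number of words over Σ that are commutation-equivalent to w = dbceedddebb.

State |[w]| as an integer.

112

#0=d has no predecessor
#1=b has no predecessor
#2=c depends on [0:d, 1:b]
#3=e depends on [2:c]
#4=e depends on [3:e]
#5=d depends on [2:c]
#6=d depends on [5:d]
#7=d depends on [6:d]
#8=e depends on [4:e]
#9=b depends on [8:e]
#10=b depends on [9:b]
sources: [0:d, 1:b]
N(rest) = Σ N(rest − s) over sources s of rest; N(one piece) = 1:
  size 1 → [7]=1  [10]=1
  size 2 → [6,7]=1  [7,10]=2  [9,10]=1
  size 3 → [5,6,7]=1  [6,7,10]=3  [7,9,10]=3  [8,9,10]=1
  size 4 → [4,8,9,10]=1  [5,6,7,10]=4  [6,7,9,10]=6  [7,8,9,10]=4
  size 5 → [3,4,8,9,10]=1  [4,7,8,9,10]=5  [5,6,7,9,10]=10  [6,7,8,9,10]=10
  size 6 → [3,4,7,8,9,10]=6  [4,6,7,8,9,10]=15  [5,6,7,8,9,10]=20
  size 7 → [3,4,6,7,8,9,10]=21  [4,5,6,7,8,9,10]=35
  size 8 → [3,4,5,6,7,8,9,10]=56
  size 9 → [2,3,4,5,6,7,8,9,10]=56
  first=0(d) contributes 56
  first=1(b) contributes 56
|[w]| = 112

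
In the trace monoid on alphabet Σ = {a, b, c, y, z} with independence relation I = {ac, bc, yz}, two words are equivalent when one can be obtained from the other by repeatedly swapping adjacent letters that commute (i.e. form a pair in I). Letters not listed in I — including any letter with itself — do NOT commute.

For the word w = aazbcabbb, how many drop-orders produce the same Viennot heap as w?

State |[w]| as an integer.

6

0(a) covers ∅
1(a) covers 0:a
2(z) covers 1:a
3(b) covers 2:z
4(c) covers 2:z
5(a) covers 3:b
6(b) covers 5:a
7(b) covers 6:b
8(b) covers 7:b
floor of heap: 0:a
completions by unplaced set U, small U first (add the entries for U minus each lowest piece of U):
  |U|=1: {4}:1  {8}:1
  |U|=2: {4,8}:2  {7,8}:1
  |U|=3: {4,7,8}:3  {6,7,8}:1
  |U|=4: {4,6,7,8}:4  {5,6,7,8}:1
  |U|=5: {3,5,6,7,8}:1  {4,5,6,7,8}:5
  |U|=6: {3,4,5,6,7,8}:6
  |U|=7: {2,3,4,5,6,7,8}:6
  start at 0(a): 6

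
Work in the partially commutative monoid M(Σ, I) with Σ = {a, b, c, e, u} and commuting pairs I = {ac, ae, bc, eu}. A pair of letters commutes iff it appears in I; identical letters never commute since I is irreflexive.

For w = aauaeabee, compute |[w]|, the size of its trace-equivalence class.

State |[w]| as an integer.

#0=a has no predecessor
#1=a depends on [0:a]
#2=u depends on [1:a]
#3=a depends on [2:u]
#4=e has no predecessor
#5=a depends on [3:a]
#6=b depends on [4:e, 5:a]
#7=e depends on [6:b]
#8=e depends on [7:e]
sources: [0:a, 4:e]
N(rest) = Σ N(rest − s) over sources s of rest; N(one piece) = 1:
  size 1 → [8]=1
  size 2 → [7,8]=1
  size 3 → [6,7,8]=1
  size 4 → [4,6,7,8]=1  [5,6,7,8]=1
  size 5 → [3,5,6,7,8]=1  [4,5,6,7,8]=2
  size 6 → [2,3,5,6,7,8]=1  [3,4,5,6,7,8]=3
  size 7 → [1,2,3,5,6,7,8]=1  [2,3,4,5,6,7,8]=4
  first=0(a) contributes 5
  first=4(e) contributes 1
|[w]| = 6

6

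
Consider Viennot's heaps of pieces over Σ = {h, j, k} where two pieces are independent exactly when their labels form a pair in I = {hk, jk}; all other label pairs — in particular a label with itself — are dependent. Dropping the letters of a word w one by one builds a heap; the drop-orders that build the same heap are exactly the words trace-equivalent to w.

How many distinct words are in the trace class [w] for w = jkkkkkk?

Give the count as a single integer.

drop 0:j onto floor
drop 1:k onto floor
drop 2:k onto {1:k}
drop 3:k onto {2:k}
drop 4:k onto {3:k}
drop 5:k onto {4:k}
drop 6:k onto {5:k}
ground layer = {0:j, 1:k}
drop-orders for the pieces not yet dropped (sum over which currently-grounded one goes next):
  1 to go: {0} 1  {6} 1
  2 to go: {0,6} 2  {5,6} 1
  3 to go: {0,5,6} 3  {4,5,6} 1
  4 to go: {0,4,5,6} 4  {3,4,5,6} 1
  5 to go: {0,3,4,5,6} 5  {2,3,4,5,6} 1
  if 0:j drops first: 1 orders
  if 1:k drops first: 6 orders
heap linearizations: 7

7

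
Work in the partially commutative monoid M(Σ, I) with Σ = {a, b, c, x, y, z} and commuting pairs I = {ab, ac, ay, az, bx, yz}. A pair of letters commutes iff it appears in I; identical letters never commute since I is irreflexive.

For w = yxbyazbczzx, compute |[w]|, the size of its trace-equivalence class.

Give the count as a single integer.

30

drop 0:y onto floor
drop 1:x onto {0:y}
drop 2:b onto {0:y}
drop 3:y onto {1:x, 2:b}
drop 4:a onto {1:x}
drop 5:z onto {1:x, 2:b}
drop 6:b onto {3:y, 5:z}
drop 7:c onto {6:b}
drop 8:z onto {7:c}
drop 9:z onto {8:z}
drop 10:x onto {4:a, 9:z}
ground layer = {0:y}
drop-orders for the pieces not yet dropped (sum over which currently-grounded one goes next):
  1 to go: {10} 1
  2 to go: {4,10} 1  {9,10} 1
  3 to go: {4,9,10} 2  {8,9,10} 1
  4 to go: {4,8,9,10} 3  {7,8,9,10} 1
  5 to go: {4,7,8,9,10} 4  {6,7,8,9,10} 1
  6 to go: {3,6,7,8,9,10} 1  {4,6,7,8,9,10} 5  {5,6,7,8,9,10} 1
  7 to go: {3,4,6,7,8,9,10} 6  {3,5,6,7,8,9,10} 2  {4,5,6,7,8,9,10} 6
  8 to go: {2,3,5,6,7,8,9,10} 2  {3,4,5,6,7,8,9,10} 14
  9 to go: {1,3,4,5,6,7,8,9,10} 14  {2,3,4,5,6,7,8,9,10} 16
  if 0:y drops first: 30 orders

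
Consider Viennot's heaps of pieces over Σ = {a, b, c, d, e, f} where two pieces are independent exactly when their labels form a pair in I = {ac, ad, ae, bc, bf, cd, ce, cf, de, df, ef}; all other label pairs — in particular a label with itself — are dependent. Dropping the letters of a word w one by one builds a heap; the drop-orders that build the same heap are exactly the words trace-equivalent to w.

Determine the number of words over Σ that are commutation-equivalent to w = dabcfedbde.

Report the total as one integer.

600

drop 0:d onto floor
drop 1:a onto floor
drop 2:b onto {0:d, 1:a}
drop 3:c onto floor
drop 4:f onto {1:a}
drop 5:e onto {2:b}
drop 6:d onto {2:b}
drop 7:b onto {5:e, 6:d}
drop 8:d onto {7:b}
drop 9:e onto {7:b}
ground layer = {0:d, 1:a, 3:c}
drop-orders for the pieces not yet dropped (sum over which currently-grounded one goes next):
  1 to go: {3} 1  {4} 1  {8} 1  {9} 1
  2 to go: {3,4} 2  {3,8} 2  {3,9} 2  {4,8} 2  {4,9} 2  {8,9} 2
  3 to go: {3,4,8} 6  {3,4,9} 6  {3,8,9} 6  {4,8,9} 6  {7,8,9} 2
  4 to go: {3,4,8,9} 24  {3,7,8,9} 8  {4,7,8,9} 8  {5,7,8,9} 2  {6,7,8,9} 2
  5 to go: {3,4,7,8,9} 40  {3,5,7,8,9} 10  {3,6,7,8,9} 10  {4,5,7,8,9} 10  {4,6,7,8,9} 10  {5,6,7,8,9} 4
  6 to go: {2,5,6,7,8,9} 4  {3,4,5,7,8,9} 60  {3,4,6,7,8,9} 60  {3,5,6,7,8,9} 24  {4,5,6,7,8,9} 24
  7 to go: {0,2,5,6,7,8,9} 4  {2,3,5,6,7,8,9} 28  {2,4,5,6,7,8,9} 28  {3,4,5,6,7,8,9} 168
  8 to go: {0,2,3,5,6,7,8,9} 32  {0,2,4,5,6,7,8,9} 32  {1,2,4,5,6,7,8,9} 28  {2,3,4,5,6,7,8,9} 224
  if 0:d drops first: 252 orders
  if 1:a drops first: 288 orders
  if 3:c drops first: 60 orders
heap linearizations: 600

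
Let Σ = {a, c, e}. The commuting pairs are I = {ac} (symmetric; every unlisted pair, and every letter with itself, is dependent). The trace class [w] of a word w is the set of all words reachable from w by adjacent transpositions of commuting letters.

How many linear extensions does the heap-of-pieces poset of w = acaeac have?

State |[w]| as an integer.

0(a) covers ∅
1(c) covers ∅
2(a) covers 0:a
3(e) covers 1:c, 2:a
4(a) covers 3:e
5(c) covers 3:e
floor of heap: 0:a, 1:c
completions by unplaced set U, small U first (add the entries for U minus each lowest piece of U):
  |U|=1: {4}:1  {5}:1
  |U|=2: {4,5}:2
  |U|=3: {3,4,5}:2
  |U|=4: {1,3,4,5}:2  {2,3,4,5}:2
  start at 0(a): 4
  start at 1(c): 2
sum over floor = 6

6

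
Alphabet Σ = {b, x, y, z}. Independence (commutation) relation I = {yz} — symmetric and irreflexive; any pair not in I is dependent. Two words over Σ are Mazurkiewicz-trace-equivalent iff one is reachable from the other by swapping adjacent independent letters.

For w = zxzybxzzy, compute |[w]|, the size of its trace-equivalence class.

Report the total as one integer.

drop 0:z onto floor
drop 1:x onto {0:z}
drop 2:z onto {1:x}
drop 3:y onto {1:x}
drop 4:b onto {2:z, 3:y}
drop 5:x onto {4:b}
drop 6:z onto {5:x}
drop 7:z onto {6:z}
drop 8:y onto {5:x}
ground layer = {0:z}
drop-orders for the pieces not yet dropped (sum over which currently-grounded one goes next):
  1 to go: {7} 1  {8} 1
  2 to go: {6,7} 1  {7,8} 2
  3 to go: {6,7,8} 3
  4 to go: {5,6,7,8} 3
  5 to go: {4,5,6,7,8} 3
  6 to go: {2,4,5,6,7,8} 3  {3,4,5,6,7,8} 3
  7 to go: {2,3,4,5,6,7,8} 6
  if 0:z drops first: 6 orders

6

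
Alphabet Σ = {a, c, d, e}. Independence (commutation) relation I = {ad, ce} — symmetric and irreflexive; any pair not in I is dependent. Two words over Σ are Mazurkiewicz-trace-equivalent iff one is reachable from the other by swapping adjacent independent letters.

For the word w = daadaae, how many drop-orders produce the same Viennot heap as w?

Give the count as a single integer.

#0=d has no predecessor
#1=a has no predecessor
#2=a depends on [1:a]
#3=d depends on [0:d]
#4=a depends on [2:a]
#5=a depends on [4:a]
#6=e depends on [3:d, 5:a]
sources: [0:d, 1:a]
N(rest) = Σ N(rest − s) over sources s of rest; N(one piece) = 1:
  size 1 → [6]=1
  size 2 → [3,6]=1  [5,6]=1
  size 3 → [0,3,6]=1  [3,5,6]=2  [4,5,6]=1
  size 4 → [0,3,5,6]=3  [2,4,5,6]=1  [3,4,5,6]=3
  size 5 → [0,3,4,5,6]=6  [1,2,4,5,6]=1  [2,3,4,5,6]=4
  first=0(d) contributes 5
  first=1(a) contributes 10
|[w]| = 15

15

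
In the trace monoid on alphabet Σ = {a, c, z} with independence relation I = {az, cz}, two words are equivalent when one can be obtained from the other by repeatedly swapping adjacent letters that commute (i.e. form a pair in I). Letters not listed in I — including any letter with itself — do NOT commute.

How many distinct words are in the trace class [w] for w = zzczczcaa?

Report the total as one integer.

drop 0:z onto floor
drop 1:z onto {0:z}
drop 2:c onto floor
drop 3:z onto {1:z}
drop 4:c onto {2:c}
drop 5:z onto {3:z}
drop 6:c onto {4:c}
drop 7:a onto {6:c}
drop 8:a onto {7:a}
ground layer = {0:z, 2:c}
drop-orders for the pieces not yet dropped (sum over which currently-grounded one goes next):
  1 to go: {5} 1  {8} 1
  2 to go: {3,5} 1  {5,8} 2  {7,8} 1
  3 to go: {1,3,5} 1  {3,5,8} 3  {5,7,8} 3  {6,7,8} 1
  4 to go: {0,1,3,5} 1  {1,3,5,8} 4  {3,5,7,8} 6  {4,6,7,8} 1  {5,6,7,8} 4
  5 to go: {0,1,3,5,8} 5  {1,3,5,7,8} 10  {2,4,6,7,8} 1  {3,5,6,7,8} 10  {4,5,6,7,8} 5
  6 to go: {0,1,3,5,7,8} 15  {1,3,5,6,7,8} 20  {2,4,5,6,7,8} 6  {3,4,5,6,7,8} 15
  7 to go: {0,1,3,5,6,7,8} 35  {1,3,4,5,6,7,8} 35  {2,3,4,5,6,7,8} 21
  if 0:z drops first: 56 orders
  if 2:c drops first: 70 orders
heap linearizations: 126

126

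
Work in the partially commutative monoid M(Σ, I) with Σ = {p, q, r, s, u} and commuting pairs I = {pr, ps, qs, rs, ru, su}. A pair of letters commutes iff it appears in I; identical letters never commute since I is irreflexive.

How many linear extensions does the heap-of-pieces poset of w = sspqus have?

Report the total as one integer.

#0=s has no predecessor
#1=s depends on [0:s]
#2=p has no predecessor
#3=q depends on [2:p]
#4=u depends on [3:q]
#5=s depends on [1:s]
sources: [0:s, 2:p]
N(rest) = Σ N(rest − s) over sources s of rest; N(one piece) = 1:
  size 1 → [4]=1  [5]=1
  size 2 → [1,5]=1  [3,4]=1  [4,5]=2
  size 3 → [0,1,5]=1  [1,4,5]=3  [2,3,4]=1  [3,4,5]=3
  size 4 → [0,1,4,5]=4  [1,3,4,5]=6  [2,3,4,5]=4
  first=0(s) contributes 10
  first=2(p) contributes 10
|[w]| = 20

20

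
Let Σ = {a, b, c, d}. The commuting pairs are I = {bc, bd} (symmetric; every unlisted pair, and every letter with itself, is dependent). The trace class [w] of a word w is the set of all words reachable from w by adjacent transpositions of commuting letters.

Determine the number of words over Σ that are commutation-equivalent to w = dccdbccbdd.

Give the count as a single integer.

0(d) covers ∅
1(c) covers 0:d
2(c) covers 1:c
3(d) covers 2:c
4(b) covers ∅
5(c) covers 3:d
6(c) covers 5:c
7(b) covers 4:b
8(d) covers 6:c
9(d) covers 8:d
floor of heap: 0:d, 4:b
completions by unplaced set U, small U first (add the entries for U minus each lowest piece of U):
  |U|=1: {7}:1  {9}:1
  |U|=2: {4,7}:1  {7,9}:2  {8,9}:1
  |U|=3: {4,7,9}:3  {6,8,9}:1  {7,8,9}:3
  |U|=4: {4,7,8,9}:6  {5,6,8,9}:1  {6,7,8,9}:4
  |U|=5: {3,5,6,8,9}:1  {4,6,7,8,9}:10  {5,6,7,8,9}:5
  |U|=6: {2,3,5,6,8,9}:1  {3,5,6,7,8,9}:6  {4,5,6,7,8,9}:15
  |U|=7: {1,2,3,5,6,8,9}:1  {2,3,5,6,7,8,9}:7  {3,4,5,6,7,8,9}:21
  |U|=8: {0,1,2,3,5,6,8,9}:1  {1,2,3,5,6,7,8,9}:8  {2,3,4,5,6,7,8,9}:28
  start at 0(d): 36
  start at 4(b): 9
sum over floor = 45

45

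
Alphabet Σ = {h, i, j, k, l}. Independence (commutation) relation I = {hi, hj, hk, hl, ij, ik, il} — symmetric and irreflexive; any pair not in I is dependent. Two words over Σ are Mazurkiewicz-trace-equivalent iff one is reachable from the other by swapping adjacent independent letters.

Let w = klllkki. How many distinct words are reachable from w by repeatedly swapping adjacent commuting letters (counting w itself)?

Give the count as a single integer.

7

piece 0:k — minimal
piece 1:l rests on {0:k}
piece 2:l rests on {1:l}
piece 3:l rests on {2:l}
piece 4:k rests on {3:l}
piece 5:k rests on {4:k}
piece 6:i — minimal
minimal pieces: {0:k, 6:i}
ways to finish when only these pieces remain (= sum over removing one remaining piece with nothing left below it):
  1 left: {5}→1  {6}→1
  2 left: {4,5}→1  {5,6}→2
  3 left: {3,4,5}→1  {4,5,6}→3
  4 left: {2,3,4,5}→1  {3,4,5,6}→4
  5 left: {1,2,3,4,5}→1  {2,3,4,5,6}→5
  placing 0:k first → 6 extensions
  placing 6:i first → 1 extensions
total linear extensions = 7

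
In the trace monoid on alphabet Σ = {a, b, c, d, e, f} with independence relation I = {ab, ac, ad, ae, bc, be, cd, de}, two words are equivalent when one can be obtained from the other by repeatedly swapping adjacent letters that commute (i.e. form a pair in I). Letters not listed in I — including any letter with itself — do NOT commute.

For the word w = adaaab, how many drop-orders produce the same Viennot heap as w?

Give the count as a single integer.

15

piece 0:a — minimal
piece 1:d — minimal
piece 2:a rests on {0:a}
piece 3:a rests on {2:a}
piece 4:a rests on {3:a}
piece 5:b rests on {1:d}
minimal pieces: {0:a, 1:d}
ways to finish when only these pieces remain (= sum over removing one remaining piece with nothing left below it):
  1 left: {4}→1  {5}→1
  2 left: {1,5}→1  {3,4}→1  {4,5}→2
  3 left: {1,4,5}→3  {2,3,4}→1  {3,4,5}→3
  4 left: {0,2,3,4}→1  {1,3,4,5}→6  {2,3,4,5}→4
  placing 0:a first → 10 extensions
  placing 1:d first → 5 extensions
total linear extensions = 15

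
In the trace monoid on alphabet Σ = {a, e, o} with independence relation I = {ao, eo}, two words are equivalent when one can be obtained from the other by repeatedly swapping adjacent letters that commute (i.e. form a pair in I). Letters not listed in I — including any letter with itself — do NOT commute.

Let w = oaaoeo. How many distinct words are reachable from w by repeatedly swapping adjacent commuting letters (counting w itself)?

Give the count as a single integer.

20

0(o) covers ∅
1(a) covers ∅
2(a) covers 1:a
3(o) covers 0:o
4(e) covers 2:a
5(o) covers 3:o
floor of heap: 0:o, 1:a
completions by unplaced set U, small U first (add the entries for U minus each lowest piece of U):
  |U|=1: {4}:1  {5}:1
  |U|=2: {2,4}:1  {3,5}:1  {4,5}:2
  |U|=3: {0,3,5}:1  {1,2,4}:1  {2,4,5}:3  {3,4,5}:3
  |U|=4: {0,3,4,5}:4  {1,2,4,5}:4  {2,3,4,5}:6
  start at 0(o): 10
  start at 1(a): 10
sum over floor = 20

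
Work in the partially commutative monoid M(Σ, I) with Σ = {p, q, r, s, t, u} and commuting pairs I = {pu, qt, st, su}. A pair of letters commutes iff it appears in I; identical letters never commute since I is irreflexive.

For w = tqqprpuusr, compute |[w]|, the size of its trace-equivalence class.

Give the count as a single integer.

piece 0:t — minimal
piece 1:q — minimal
piece 2:q rests on {1:q}
piece 3:p rests on {0:t, 2:q}
piece 4:r rests on {3:p}
piece 5:p rests on {4:r}
piece 6:u rests on {4:r}
piece 7:u rests on {6:u}
piece 8:s rests on {5:p}
piece 9:r rests on {7:u, 8:s}
minimal pieces: {0:t, 1:q}
ways to finish when only these pieces remain (= sum over removing one remaining piece with nothing left below it):
  1 left: {9}→1
  2 left: {7,9}→1  {8,9}→1
  3 left: {5,8,9}→1  {6,7,9}→1  {7,8,9}→2
  4 left: {5,7,8,9}→3  {6,7,8,9}→3
  5 left: {5,6,7,8,9}→6
  6 left: {4,5,6,7,8,9}→6
  7 left: {3,4,5,6,7,8,9}→6
  8 left: {0,3,4,5,6,7,8,9}→6  {2,3,4,5,6,7,8,9}→6
  placing 0:t first → 6 extensions
  placing 1:q first → 12 extensions
total linear extensions = 18

18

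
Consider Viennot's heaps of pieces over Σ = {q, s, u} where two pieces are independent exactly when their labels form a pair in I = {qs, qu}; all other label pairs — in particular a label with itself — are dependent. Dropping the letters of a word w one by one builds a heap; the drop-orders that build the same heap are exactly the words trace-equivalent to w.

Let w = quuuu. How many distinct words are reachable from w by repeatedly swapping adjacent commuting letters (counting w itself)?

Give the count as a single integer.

5

piece 0:q — minimal
piece 1:u — minimal
piece 2:u rests on {1:u}
piece 3:u rests on {2:u}
piece 4:u rests on {3:u}
minimal pieces: {0:q, 1:u}
ways to finish when only these pieces remain (= sum over removing one remaining piece with nothing left below it):
  1 left: {0}→1  {4}→1
  2 left: {0,4}→2  {3,4}→1
  3 left: {0,3,4}→3  {2,3,4}→1
  placing 0:q first → 1 extensions
  placing 1:u first → 4 extensions
total linear extensions = 5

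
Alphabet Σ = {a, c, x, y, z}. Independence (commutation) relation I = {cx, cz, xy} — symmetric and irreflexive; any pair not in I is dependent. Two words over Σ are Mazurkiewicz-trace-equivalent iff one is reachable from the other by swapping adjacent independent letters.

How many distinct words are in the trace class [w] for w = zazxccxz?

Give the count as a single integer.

#0=z has no predecessor
#1=a depends on [0:z]
#2=z depends on [1:a]
#3=x depends on [2:z]
#4=c depends on [1:a]
#5=c depends on [4:c]
#6=x depends on [3:x]
#7=z depends on [6:x]
sources: [0:z]
N(rest) = Σ N(rest − s) over sources s of rest; N(one piece) = 1:
  size 1 → [5]=1  [7]=1
  size 2 → [4,5]=1  [5,7]=2  [6,7]=1
  size 3 → [3,6,7]=1  [4,5,7]=3  [5,6,7]=3
  size 4 → [2,3,6,7]=1  [3,5,6,7]=4  [4,5,6,7]=6
  size 5 → [2,3,5,6,7]=5  [3,4,5,6,7]=10
  size 6 → [2,3,4,5,6,7]=15
  first=0(z) contributes 15

15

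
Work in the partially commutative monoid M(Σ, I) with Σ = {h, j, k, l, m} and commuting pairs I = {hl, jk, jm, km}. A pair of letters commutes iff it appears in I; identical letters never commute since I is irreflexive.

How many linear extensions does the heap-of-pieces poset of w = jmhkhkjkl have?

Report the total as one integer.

6

0(j) covers ∅
1(m) covers ∅
2(h) covers 0:j, 1:m
3(k) covers 2:h
4(h) covers 3:k
5(k) covers 4:h
6(j) covers 4:h
7(k) covers 5:k
8(l) covers 6:j, 7:k
floor of heap: 0:j, 1:m
completions by unplaced set U, small U first (add the entries for U minus each lowest piece of U):
  |U|=1: {8}:1
  |U|=2: {6,8}:1  {7,8}:1
  |U|=3: {5,7,8}:1  {6,7,8}:2
  |U|=4: {5,6,7,8}:3
  |U|=5: {4,5,6,7,8}:3
  |U|=6: {3,4,5,6,7,8}:3
  |U|=7: {2,3,4,5,6,7,8}:3
  start at 0(j): 3
  start at 1(m): 3
sum over floor = 6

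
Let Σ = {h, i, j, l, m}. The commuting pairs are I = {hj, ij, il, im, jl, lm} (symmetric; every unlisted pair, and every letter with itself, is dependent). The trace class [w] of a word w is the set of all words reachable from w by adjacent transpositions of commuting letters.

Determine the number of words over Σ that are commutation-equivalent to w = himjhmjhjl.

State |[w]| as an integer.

#0=h has no predecessor
#1=i depends on [0:h]
#2=m depends on [0:h]
#3=j depends on [2:m]
#4=h depends on [1:i, 2:m]
#5=m depends on [3:j, 4:h]
#6=j depends on [5:m]
#7=h depends on [5:m]
#8=j depends on [6:j]
#9=l depends on [7:h]
sources: [0:h]
N(rest) = Σ N(rest − s) over sources s of rest; N(one piece) = 1:
  size 1 → [8]=1  [9]=1
  size 2 → [6,8]=1  [7,9]=1  [8,9]=2
  size 3 → [6,8,9]=3  [7,8,9]=3
  size 4 → [6,7,8,9]=6
  size 5 → [5,6,7,8,9]=6
  size 6 → [3,5,6,7,8,9]=6  [4,5,6,7,8,9]=6
  size 7 → [1,4,5,6,7,8,9]=6  [3,4,5,6,7,8,9]=12
  size 8 → [1,3,4,5,6,7,8,9]=18  [2,3,4,5,6,7,8,9]=12
  first=0(h) contributes 30

30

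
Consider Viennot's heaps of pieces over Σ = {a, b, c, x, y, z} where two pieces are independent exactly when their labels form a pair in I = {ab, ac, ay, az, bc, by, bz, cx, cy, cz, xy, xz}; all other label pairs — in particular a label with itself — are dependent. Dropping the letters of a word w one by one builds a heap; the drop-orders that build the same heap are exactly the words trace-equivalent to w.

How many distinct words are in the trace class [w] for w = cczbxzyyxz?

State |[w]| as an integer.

#0=c has no predecessor
#1=c depends on [0:c]
#2=z has no predecessor
#3=b has no predecessor
#4=x depends on [3:b]
#5=z depends on [2:z]
#6=y depends on [5:z]
#7=y depends on [6:y]
#8=x depends on [4:x]
#9=z depends on [7:y]
sources: [0:c, 2:z, 3:b]
N(rest) = Σ N(rest − s) over sources s of rest; N(one piece) = 1:
  size 1 → [1]=1  [8]=1  [9]=1
  size 2 → [0,1]=1  [1,8]=2  [1,9]=2  [4,8]=1  [7,9]=1  [8,9]=2
  size 3 → [0,1,8]=3  [0,1,9]=3  [1,4,8]=3  [1,7,9]=3  [1,8,9]=6  [3,4,8]=1  [4,8,9]=3  [6,7,9]=1  [7,8,9]=3
  size 4 → [0,1,4,8]=6  [0,1,7,9]=6  [0,1,8,9]=12  [1,3,4,8]=4  [1,4,8,9]=12  [1,6,7,9]=4  [1,7,8,9]=12  [3,4,8,9]=4  [4,7,8,9]=6  [5,6,7,9]=1  [6,7,8,9]=4
  size 5 → [0,1,3,4,8]=10  [0,1,4,8,9]=30  [0,1,6,7,9]=10  [0,1,7,8,9]=30  [1,3,4,8,9]=20  [1,4,7,8,9]=30  [1,5,6,7,9]=5  [1,6,7,8,9]=20  [2,5,6,7,9]=1  [3,4,7,8,9]=10  [4,6,7,8,9]=10  [5,6,7,8,9]=5
  size 6 → [0,1,3,4,8,9]=60  [0,1,4,7,8,9]=90  [0,1,5,6,7,9]=15  [0,1,6,7,8,9]=60  [1,2,5,6,7,9]=6  [1,3,4,7,8,9]=60  [1,4,6,7,8,9]=60  [1,5,6,7,8,9]=30  [2,5,6,7,8,9]=6  [3,4,6,7,8,9]=20  [4,5,6,7,8,9]=15
  size 7 → [0,1,2,5,6,7,9]=21  [0,1,3,4,7,8,9]=210  [0,1,4,6,7,8,9]=210  [0,1,5,6,7,8,9]=105  [1,2,5,6,7,8,9]=42  [1,3,4,6,7,8,9]=140  [1,4,5,6,7,8,9]=105  [2,4,5,6,7,8,9]=21  [3,4,5,6,7,8,9]=35
  size 8 → [0,1,2,5,6,7,8,9]=168  [0,1,3,4,6,7,8,9]=560  [0,1,4,5,6,7,8,9]=420  [1,2,4,5,6,7,8,9]=168  [1,3,4,5,6,7,8,9]=280  [2,3,4,5,6,7,8,9]=56
  first=0(c) contributes 504
  first=2(z) contributes 1260
  first=3(b) contributes 756
|[w]| = 2520

2520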